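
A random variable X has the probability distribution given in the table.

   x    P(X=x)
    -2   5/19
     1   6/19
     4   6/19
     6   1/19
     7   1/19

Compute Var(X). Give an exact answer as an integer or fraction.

2844/361

E[X] = (5/19)·(-2) + (6/19)·1 + (6/19)·4 + (1/19)·6 + (1/19)·7 = 33/19
E[X²] = (5/19)·4 + (6/19)·1 + (6/19)·16 + (1/19)·36 + (1/19)·49 = 207/19
Var(X) = 207/19 − (33/19)² = 2844/361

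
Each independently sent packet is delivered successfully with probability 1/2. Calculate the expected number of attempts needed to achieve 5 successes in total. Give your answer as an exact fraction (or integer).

By linearity (sum of 5 independent geometric waits), E[trials] = 5/p = 5/(1/2) = 10.

10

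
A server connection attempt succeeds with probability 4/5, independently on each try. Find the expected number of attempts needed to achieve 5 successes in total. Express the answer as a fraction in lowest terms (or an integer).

25/4

By linearity (sum of 5 independent geometric waits), E[trials] = 5/p = 5/(4/5) = 25/4.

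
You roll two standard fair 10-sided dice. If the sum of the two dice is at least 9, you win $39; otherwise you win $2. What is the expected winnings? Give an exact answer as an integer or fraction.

E[payout] = (7/25)·2 + (18/25)·39 = 716/25

716/25 dollars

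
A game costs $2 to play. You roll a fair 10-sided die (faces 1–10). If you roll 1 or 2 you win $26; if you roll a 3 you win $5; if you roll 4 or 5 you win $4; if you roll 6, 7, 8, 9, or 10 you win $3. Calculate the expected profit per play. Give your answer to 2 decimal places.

$6.00

E[payout] = (1/2)·3 + (1/5)·4 + (1/10)·5 + (1/5)·26 = 8
Expected profit = 8 − 2 = 6 ≈ $6.00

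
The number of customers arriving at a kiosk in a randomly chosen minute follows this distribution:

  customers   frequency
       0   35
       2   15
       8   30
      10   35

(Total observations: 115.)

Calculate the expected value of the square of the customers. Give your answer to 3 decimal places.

Total = 115, so P(customers=0) = 35/115, etc.
E[X²] = (7/23)·0 + (3/23)·4 + (6/23)·64 + (7/23)·100
     = 1096/23 ≈ 47.652

47.652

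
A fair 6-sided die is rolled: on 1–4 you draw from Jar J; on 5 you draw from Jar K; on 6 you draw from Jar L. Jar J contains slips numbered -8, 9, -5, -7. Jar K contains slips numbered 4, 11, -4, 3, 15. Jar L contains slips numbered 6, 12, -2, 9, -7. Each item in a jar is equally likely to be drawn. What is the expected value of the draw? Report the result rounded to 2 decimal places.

-0.27

E[X | Jar J] = (-8 + 9 − 5 − 7)/4 = -11/4
E[X | Jar K] = (4 + 11 − 4 + 3 + 15)/5 = 29/5
E[X | Jar L] = (6 + 12 − 2 + 9 − 7)/5 = 18/5
E[X] = (2/3)·(-11/4) + (1/6)·29/5 + (1/6)·18/5 = -4/15 ≈ -0.27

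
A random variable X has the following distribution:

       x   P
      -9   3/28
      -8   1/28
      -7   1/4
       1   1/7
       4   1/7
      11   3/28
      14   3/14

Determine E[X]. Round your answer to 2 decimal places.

1.89

E[X] = (3/28)·(-9) + (1/28)·(-8) + (1/4)·(-7) + (1/7)·1 + (1/7)·4 + (3/28)·11 + (3/14)·14
     = 53/28 ≈ 1.89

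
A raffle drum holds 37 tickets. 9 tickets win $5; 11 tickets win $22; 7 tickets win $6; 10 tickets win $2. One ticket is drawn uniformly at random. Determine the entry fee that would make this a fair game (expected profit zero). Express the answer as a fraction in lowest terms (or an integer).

349/37 dollars

E[payout] = (9/37)·5 + (11/37)·22 + (7/37)·6 + (10/37)·2 = 349/37
Fair fee = E[payout] = 349/37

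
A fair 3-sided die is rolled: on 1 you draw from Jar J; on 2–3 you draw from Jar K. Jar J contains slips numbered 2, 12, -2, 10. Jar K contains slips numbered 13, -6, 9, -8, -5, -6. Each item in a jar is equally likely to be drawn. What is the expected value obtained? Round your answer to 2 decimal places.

E[X | Jar J] = (2 + 12 − 2 + 10)/4 = 11/2
E[X | Jar K] = (13 − 6 + 9 − 8 − 5 − 6)/6 = -1/2
E[X] = (1/3)·11/2 + (2/3)·(-1/2) = 3/2 ≈ 1.50

1.50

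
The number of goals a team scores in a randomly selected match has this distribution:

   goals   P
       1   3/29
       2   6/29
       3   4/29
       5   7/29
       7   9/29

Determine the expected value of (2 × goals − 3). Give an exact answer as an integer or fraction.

E[2x-3] = (3/29)·(-1) + (6/29)·1 + (4/29)·3 + (7/29)·7 + (9/29)·11
     = 163/29

163/29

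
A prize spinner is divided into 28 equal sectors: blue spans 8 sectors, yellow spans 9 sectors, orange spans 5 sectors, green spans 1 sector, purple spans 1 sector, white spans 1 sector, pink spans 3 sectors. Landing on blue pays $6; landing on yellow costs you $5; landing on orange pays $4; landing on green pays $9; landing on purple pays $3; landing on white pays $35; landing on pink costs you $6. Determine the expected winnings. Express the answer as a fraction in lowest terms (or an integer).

E[payout] = (8/28)·6 + (9/28)·(-5) + (5/28)·4 + (1/28)·9 + (1/28)·3 + (1/28)·35 + (3/28)·(-6) = 13/7

13/7 dollars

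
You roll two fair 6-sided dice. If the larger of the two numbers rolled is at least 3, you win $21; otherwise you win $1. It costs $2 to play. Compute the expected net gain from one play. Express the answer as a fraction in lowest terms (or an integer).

151/9 dollars

E[payout] = (1/9)·1 + (8/9)·21 = 169/9
Expected profit = 169/9 − 2 = 151/9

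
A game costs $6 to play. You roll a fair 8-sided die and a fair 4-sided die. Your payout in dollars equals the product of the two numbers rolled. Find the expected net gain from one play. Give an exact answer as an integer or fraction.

21/4 dollars

Distribution of the product of the two numbers rolled: 1 w.p. 1/32, 2 w.p. 1/16, 3 w.p. 1/16, 4 w.p. 3/32, 5 w.p. 1/32, 6 w.p. 3/32, …
E[payout] = (1/32)·1 + (1/16)·2 + (1/16)·3 + (3/32)·4 + (1/32)·5 + (3/32)·6 + (1/32)·7 + (3/32)·8 + (1/32)·9 + (1/32)·10 + (3/32)·12 + (1/32)·14 + (1/32)·15 + (1/16)·16 + (1/32)·18 + (1/32)·20 + (1/32)·21 + (1/16)·24 + (1/32)·28 + (1/32)·32 = 45/4
Expected profit = 45/4 − 6 = 21/4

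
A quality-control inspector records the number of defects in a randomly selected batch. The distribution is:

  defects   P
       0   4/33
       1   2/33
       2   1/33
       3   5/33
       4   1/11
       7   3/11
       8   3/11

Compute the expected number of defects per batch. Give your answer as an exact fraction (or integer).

166/33

E[X] = (4/33)·0 + (2/33)·1 + (1/33)·2 + (5/33)·3 + (1/11)·4 + (3/11)·7 + (3/11)·8
     = 166/33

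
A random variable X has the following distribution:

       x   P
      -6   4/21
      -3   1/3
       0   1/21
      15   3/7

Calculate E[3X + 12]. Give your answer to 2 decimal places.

E[3x+12] = (4/21)·(-6) + (1/3)·3 + (1/21)·12 + (3/7)·57
     = 174/7 ≈ 24.86

24.86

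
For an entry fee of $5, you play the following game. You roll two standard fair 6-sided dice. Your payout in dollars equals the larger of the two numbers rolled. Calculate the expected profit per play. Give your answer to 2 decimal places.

Distribution of the larger of the two numbers rolled: 1 w.p. 1/36, 2 w.p. 1/12, 3 w.p. 5/36, 4 w.p. 7/36, 5 w.p. 1/4, 6 w.p. 11/36
E[payout] = (1/36)·1 + (1/12)·2 + (5/36)·3 + (7/36)·4 + (1/4)·5 + (11/36)·6 = 161/36
Expected profit = 161/36 − 5 = -19/36 ≈ -$0.53

-$0.53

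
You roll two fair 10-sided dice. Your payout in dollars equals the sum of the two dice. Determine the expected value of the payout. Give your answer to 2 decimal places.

$11.00

Distribution of the sum of the two dice: 2 w.p. 1/100, 3 w.p. 1/50, 4 w.p. 3/100, 5 w.p. 1/25, 6 w.p. 1/20, 7 w.p. 3/50, …
E[payout] = (1/100)·2 + (1/50)·3 + (3/100)·4 + (1/25)·5 + (1/20)·6 + (3/50)·7 + (7/100)·8 + (2/25)·9 + (9/100)·10 + (1/10)·11 + (9/100)·12 + (2/25)·13 + (7/100)·14 + (3/50)·15 + (1/20)·16 + (1/25)·17 + (3/100)·18 + (1/50)·19 + (1/100)·20 = 11
≈ $11.00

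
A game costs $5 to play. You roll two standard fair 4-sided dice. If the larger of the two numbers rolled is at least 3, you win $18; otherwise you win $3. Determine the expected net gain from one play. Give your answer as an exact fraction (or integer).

E[payout] = (1/4)·3 + (3/4)·18 = 57/4
Expected profit = 57/4 − 5 = 37/4

37/4 dollars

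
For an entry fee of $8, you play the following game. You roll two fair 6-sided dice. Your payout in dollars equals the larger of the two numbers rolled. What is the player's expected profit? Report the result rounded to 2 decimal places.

-$3.53

Distribution of the larger of the two numbers rolled: 1 w.p. 1/36, 2 w.p. 1/12, 3 w.p. 5/36, 4 w.p. 7/36, 5 w.p. 1/4, 6 w.p. 11/36
E[payout] = (1/36)·1 + (1/12)·2 + (5/36)·3 + (7/36)·4 + (1/4)·5 + (11/36)·6 = 161/36
Expected profit = 161/36 − 8 = -127/36 ≈ -$3.53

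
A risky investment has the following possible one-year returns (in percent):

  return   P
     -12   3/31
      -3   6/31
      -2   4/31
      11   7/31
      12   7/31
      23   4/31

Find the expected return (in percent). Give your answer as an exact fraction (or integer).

E[X] = (3/31)·(-12) + (6/31)·(-3) + (4/31)·(-2) + (7/31)·11 + (7/31)·12 + (4/31)·23
     = 191/31

191/31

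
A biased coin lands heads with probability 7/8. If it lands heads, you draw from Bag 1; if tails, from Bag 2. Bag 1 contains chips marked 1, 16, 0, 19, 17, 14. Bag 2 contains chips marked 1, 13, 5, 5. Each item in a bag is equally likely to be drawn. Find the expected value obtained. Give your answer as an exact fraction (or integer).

505/48

E[X | Bag 1] = (1 + 16 + 0 + 19 + 17 + 14)/6 = 67/6
E[X | Bag 2] = (1 + 13 + 5 + 5)/4 = 6
E[X] = (7/8)·67/6 + (1/8)·6 = 505/48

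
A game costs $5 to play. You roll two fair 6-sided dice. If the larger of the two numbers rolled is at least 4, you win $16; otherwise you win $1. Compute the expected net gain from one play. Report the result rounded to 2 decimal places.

E[payout] = (1/4)·1 + (3/4)·16 = 49/4
Expected profit = 49/4 − 5 = 29/4 ≈ $7.25

$7.25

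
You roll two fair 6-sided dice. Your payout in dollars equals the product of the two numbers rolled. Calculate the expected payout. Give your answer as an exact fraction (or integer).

49/4 dollars

Distribution of the product of the two numbers rolled: 1 w.p. 1/36, 2 w.p. 1/18, 3 w.p. 1/18, 4 w.p. 1/12, 5 w.p. 1/18, 6 w.p. 1/9, …
E[payout] = (1/36)·1 + (1/18)·2 + (1/18)·3 + (1/12)·4 + (1/18)·5 + (1/9)·6 + (1/18)·8 + (1/36)·9 + (1/18)·10 + (1/9)·12 + (1/18)·15 + (1/36)·16 + (1/18)·18 + (1/18)·20 + (1/18)·24 + (1/36)·25 + (1/18)·30 + (1/36)·36 = 49/4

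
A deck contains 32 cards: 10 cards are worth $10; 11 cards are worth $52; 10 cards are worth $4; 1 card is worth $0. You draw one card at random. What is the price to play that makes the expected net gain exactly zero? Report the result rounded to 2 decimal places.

$22.25

E[payout] = (10/32)·10 + (11/32)·52 + (10/32)·4 + (1/32)·0 = 89/4
Fair fee = E[payout] = 89/4 ≈ $22.25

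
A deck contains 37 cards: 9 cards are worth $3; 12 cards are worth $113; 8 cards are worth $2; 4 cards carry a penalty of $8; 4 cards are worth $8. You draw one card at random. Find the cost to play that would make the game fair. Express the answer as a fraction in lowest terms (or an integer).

E[payout] = (9/37)·3 + (12/37)·113 + (8/37)·2 + (4/37)·(-8) + (4/37)·8 = 1399/37
Fair fee = E[payout] = 1399/37

1399/37 dollars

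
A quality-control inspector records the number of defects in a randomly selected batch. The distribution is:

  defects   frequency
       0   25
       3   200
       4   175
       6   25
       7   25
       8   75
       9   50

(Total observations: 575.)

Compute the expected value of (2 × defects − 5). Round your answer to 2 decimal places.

Total = 575, so P(defects=0) = 25/575, etc.
E[2x-5] = (1/23)·(-5) + (8/23)·1 + (7/23)·3 + (1/23)·7 + (1/23)·9 + (3/23)·11 + (2/23)·13
     = 99/23 ≈ 4.30

4.30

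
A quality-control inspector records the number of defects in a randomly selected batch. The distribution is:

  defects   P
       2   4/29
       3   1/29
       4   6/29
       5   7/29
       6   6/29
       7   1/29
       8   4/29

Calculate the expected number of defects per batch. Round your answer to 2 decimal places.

5.00

E[X] = (4/29)·2 + (1/29)·3 + (6/29)·4 + (7/29)·5 + (6/29)·6 + (1/29)·7 + (4/29)·8
     = 5 ≈ 5.00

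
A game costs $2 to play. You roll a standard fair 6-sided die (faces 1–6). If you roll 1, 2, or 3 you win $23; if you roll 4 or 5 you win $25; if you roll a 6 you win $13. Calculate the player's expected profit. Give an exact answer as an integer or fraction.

E[payout] = (1/6)·13 + (1/2)·23 + (1/3)·25 = 22
Expected profit = 22 − 2 = 20

$20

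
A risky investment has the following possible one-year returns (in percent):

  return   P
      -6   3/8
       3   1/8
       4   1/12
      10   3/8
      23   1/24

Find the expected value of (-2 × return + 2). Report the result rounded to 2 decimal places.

-4.33

E[-2x+2] = (3/8)·14 + (1/8)·(-4) + (1/12)·(-6) + (3/8)·(-18) + (1/24)·(-44)
     = -13/3 ≈ -4.33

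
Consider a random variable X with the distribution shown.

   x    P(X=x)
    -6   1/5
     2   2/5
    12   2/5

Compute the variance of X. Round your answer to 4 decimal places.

47.0400

E[X] = (1/5)·(-6) + (2/5)·2 + (2/5)·12 = 22/5
E[X²] = (1/5)·36 + (2/5)·4 + (2/5)·144 = 332/5
Var(X) = 332/5 − (22/5)² = 1176/25 ≈ 47.0400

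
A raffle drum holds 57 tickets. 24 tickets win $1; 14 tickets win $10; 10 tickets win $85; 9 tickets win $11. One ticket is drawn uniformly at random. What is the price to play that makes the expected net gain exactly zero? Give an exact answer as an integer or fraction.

E[payout] = (24/57)·1 + (14/57)·10 + (10/57)·85 + (9/57)·11 = 371/19
Fair fee = E[payout] = 371/19

371/19 dollars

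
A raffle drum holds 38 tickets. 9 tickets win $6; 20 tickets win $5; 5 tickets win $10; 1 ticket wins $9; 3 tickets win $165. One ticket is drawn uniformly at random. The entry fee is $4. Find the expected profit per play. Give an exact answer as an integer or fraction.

278/19 dollars

E[payout] = (9/38)·6 + (20/38)·5 + (5/38)·10 + (1/38)·9 + (3/38)·165 = 354/19
Expected profit = 354/19 − 4 = 278/19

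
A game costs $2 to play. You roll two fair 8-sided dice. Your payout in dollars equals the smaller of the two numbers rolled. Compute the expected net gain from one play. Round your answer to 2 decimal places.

$1.19

Distribution of the smaller of the two numbers rolled: 1 w.p. 15/64, 2 w.p. 13/64, 3 w.p. 11/64, 4 w.p. 9/64, 5 w.p. 7/64, 6 w.p. 5/64, …
E[payout] = (15/64)·1 + (13/64)·2 + (11/64)·3 + (9/64)·4 + (7/64)·5 + (5/64)·6 + (3/64)·7 + (1/64)·8 = 51/16
Expected profit = 51/16 − 2 = 19/16 ≈ $1.19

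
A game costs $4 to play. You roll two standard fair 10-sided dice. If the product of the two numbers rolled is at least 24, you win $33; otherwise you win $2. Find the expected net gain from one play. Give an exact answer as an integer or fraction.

353/25 dollars

E[payout] = (12/25)·2 + (13/25)·33 = 453/25
Expected profit = 453/25 − 4 = 353/25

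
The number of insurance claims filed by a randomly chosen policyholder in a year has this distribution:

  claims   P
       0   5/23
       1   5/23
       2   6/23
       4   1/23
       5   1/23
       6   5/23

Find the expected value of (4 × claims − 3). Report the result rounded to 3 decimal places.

6.739

E[4x-3] = (5/23)·(-3) + (5/23)·1 + (6/23)·5 + (1/23)·13 + (1/23)·17 + (5/23)·21
     = 155/23 ≈ 6.739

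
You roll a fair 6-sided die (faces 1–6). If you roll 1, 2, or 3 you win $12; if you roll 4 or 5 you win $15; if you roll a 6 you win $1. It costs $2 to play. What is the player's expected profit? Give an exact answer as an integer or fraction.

55/6 dollars

E[payout] = (1/6)·1 + (1/2)·12 + (1/3)·15 = 67/6
Expected profit = 67/6 − 2 = 55/6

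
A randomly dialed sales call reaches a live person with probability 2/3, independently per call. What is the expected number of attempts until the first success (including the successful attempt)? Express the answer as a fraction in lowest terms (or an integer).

For a geometric distribution, E[trials] = 1/p = 1/(2/3) = 3/2.

3/2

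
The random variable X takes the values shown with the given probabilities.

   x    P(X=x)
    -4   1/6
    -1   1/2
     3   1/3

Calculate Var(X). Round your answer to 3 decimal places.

6.139

E[X] = (1/6)·(-4) + (1/2)·(-1) + (1/3)·3 = -1/6
E[X²] = (1/6)·16 + (1/2)·1 + (1/3)·9 = 37/6
Var(X) = 37/6 − (-1/6)² = 221/36 ≈ 6.139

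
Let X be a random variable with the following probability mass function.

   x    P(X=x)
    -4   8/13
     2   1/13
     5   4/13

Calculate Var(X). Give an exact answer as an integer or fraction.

2916/169

E[X] = (8/13)·(-4) + (1/13)·2 + (4/13)·5 = -10/13
E[X²] = (8/13)·16 + (1/13)·4 + (4/13)·25 = 232/13
Var(X) = 232/13 − (-10/13)² = 2916/169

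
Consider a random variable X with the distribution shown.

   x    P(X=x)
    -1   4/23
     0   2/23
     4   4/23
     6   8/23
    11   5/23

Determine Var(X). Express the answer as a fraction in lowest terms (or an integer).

386/23

E[X] = (4/23)·(-1) + (2/23)·0 + (4/23)·4 + (8/23)·6 + (5/23)·11 = 5
E[X²] = (4/23)·1 + (2/23)·0 + (4/23)·16 + (8/23)·36 + (5/23)·121 = 961/23
Var(X) = 961/23 − (5)² = 386/23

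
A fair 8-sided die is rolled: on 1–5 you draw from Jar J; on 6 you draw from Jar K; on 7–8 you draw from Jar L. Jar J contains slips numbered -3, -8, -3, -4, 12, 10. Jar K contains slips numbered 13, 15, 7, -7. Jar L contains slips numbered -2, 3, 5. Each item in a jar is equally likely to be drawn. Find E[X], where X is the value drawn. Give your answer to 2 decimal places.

1.79

E[X | Jar J] = (-3 − 8 − 3 − 4 + 12 + 10)/6 = 2/3
E[X | Jar K] = (13 + 15 + 7 − 7)/4 = 7
E[X | Jar L] = (-2 + 3 + 5)/3 = 2
E[X] = (5/8)·2/3 + (1/8)·7 + (1/4)·2 = 43/24 ≈ 1.79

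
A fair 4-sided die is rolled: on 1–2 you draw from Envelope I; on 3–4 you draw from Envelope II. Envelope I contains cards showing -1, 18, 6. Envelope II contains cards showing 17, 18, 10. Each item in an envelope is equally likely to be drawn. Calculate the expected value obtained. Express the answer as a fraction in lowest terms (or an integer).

E[X | Envelope I] = (-1 + 18 + 6)/3 = 23/3
E[X | Envelope II] = (17 + 18 + 10)/3 = 15
E[X] = (1/2)·23/3 + (1/2)·15 = 34/3

34/3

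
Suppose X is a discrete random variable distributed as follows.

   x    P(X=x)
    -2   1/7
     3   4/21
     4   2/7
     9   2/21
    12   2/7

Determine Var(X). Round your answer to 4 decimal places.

23.0612

E[X] = (1/7)·(-2) + (4/21)·3 + (2/7)·4 + (2/21)·9 + (2/7)·12 = 40/7
E[X²] = (1/7)·4 + (4/21)·9 + (2/7)·16 + (2/21)·81 + (2/7)·144 = 390/7
Var(X) = 390/7 − (40/7)² = 1130/49 ≈ 23.0612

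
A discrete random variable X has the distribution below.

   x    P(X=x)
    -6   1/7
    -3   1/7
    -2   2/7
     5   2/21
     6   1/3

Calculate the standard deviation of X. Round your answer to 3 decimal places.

E[X] = 13/21, E[X²] = 461/21
Var(X) = E[X²] − (E[X])² = 461/21 − 169/441 = 9512/441
SD(X) = √(9512/441) ≈ 4.644

4.644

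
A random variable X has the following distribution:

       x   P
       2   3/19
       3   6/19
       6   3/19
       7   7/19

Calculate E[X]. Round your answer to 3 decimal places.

4.789

E[X] = (3/19)·2 + (6/19)·3 + (3/19)·6 + (7/19)·7
     = 91/19 ≈ 4.789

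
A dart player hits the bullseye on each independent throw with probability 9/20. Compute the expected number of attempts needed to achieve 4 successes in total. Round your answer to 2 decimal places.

By linearity (sum of 4 independent geometric waits), E[trials] = 4/p = 4/(9/20) = 80/9.
≈ 8.89

8.89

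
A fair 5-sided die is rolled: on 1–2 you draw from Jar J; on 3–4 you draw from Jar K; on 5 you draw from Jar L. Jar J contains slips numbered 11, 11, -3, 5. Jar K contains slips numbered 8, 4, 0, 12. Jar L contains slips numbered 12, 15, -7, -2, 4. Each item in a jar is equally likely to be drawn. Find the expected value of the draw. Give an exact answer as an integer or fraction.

E[X | Jar J] = (11 + 11 − 3 + 5)/4 = 6
E[X | Jar K] = (8 + 4 + 0 + 12)/4 = 6
E[X | Jar L] = (12 + 15 − 7 − 2 + 4)/5 = 22/5
E[X] = (2/5)·6 + (2/5)·6 + (1/5)·22/5 = 142/25

142/25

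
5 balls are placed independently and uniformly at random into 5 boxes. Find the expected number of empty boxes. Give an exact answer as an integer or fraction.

1024/625

Let Xⱼ=1 if box j is empty. P(Xⱼ=1) = ((5-1)/5)^5 = 1024/3125.
By linearity, E[#empty] = 5·1024/3125 = 1024/625.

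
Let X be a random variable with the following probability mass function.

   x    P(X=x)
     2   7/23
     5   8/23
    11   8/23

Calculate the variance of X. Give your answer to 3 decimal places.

E[X] = (7/23)·2 + (8/23)·5 + (8/23)·11 = 142/23
E[X²] = (7/23)·4 + (8/23)·25 + (8/23)·121 = 52
Var(X) = 52 − (142/23)² = 7344/529 ≈ 13.883

13.883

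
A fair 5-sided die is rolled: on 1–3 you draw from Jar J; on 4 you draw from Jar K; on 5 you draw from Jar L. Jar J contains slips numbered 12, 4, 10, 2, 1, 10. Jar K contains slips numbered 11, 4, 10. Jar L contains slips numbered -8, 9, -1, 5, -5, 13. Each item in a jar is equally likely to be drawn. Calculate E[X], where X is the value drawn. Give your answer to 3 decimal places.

E[X | Jar J] = (12 + 4 + 10 + 2 + 1 + 10)/6 = 13/2
E[X | Jar K] = (11 + 4 + 10)/3 = 25/3
E[X | Jar L] = (-8 + 9 − 1 + 5 − 5 + 13)/6 = 13/6
E[X] = (3/5)·13/2 + (1/5)·25/3 + (1/5)·13/6 = 6 ≈ 6.000

6.000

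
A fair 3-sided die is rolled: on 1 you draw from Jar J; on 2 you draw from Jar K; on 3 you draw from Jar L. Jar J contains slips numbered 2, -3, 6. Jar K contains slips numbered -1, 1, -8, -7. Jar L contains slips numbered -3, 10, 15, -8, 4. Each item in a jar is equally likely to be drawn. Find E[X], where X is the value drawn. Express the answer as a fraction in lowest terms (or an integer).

E[X | Jar J] = (2 − 3 + 6)/3 = 5/3
E[X | Jar K] = (-1 + 1 − 8 − 7)/4 = -15/4
E[X | Jar L] = (-3 + 10 + 15 − 8 + 4)/5 = 18/5
E[X] = (1/3)·5/3 + (1/3)·(-15/4) + (1/3)·18/5 = 91/180

91/180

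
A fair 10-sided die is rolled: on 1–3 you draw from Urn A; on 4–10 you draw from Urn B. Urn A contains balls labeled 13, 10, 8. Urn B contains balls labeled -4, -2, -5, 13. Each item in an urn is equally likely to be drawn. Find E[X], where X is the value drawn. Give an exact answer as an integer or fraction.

69/20

E[X | Urn A] = (13 + 10 + 8)/3 = 31/3
E[X | Urn B] = (-4 − 2 − 5 + 13)/4 = 1/2
E[X] = (3/10)·31/3 + (7/10)·1/2 = 69/20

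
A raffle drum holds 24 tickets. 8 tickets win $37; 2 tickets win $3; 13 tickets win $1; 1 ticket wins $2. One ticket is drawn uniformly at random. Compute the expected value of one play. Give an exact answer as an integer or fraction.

E[payout] = (8/24)·37 + (2/24)·3 + (13/24)·1 + (1/24)·2 = 317/24

317/24 dollars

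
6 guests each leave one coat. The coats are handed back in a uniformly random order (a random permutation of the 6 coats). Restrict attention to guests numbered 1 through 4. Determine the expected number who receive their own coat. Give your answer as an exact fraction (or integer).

2/3

Let Xᵢ = 1 if person i gets their own coat. For each i, P(Xᵢ=1) = 1/6.
By linearity of expectation, E[X₁+…+X_4] = 4·(1/6) = 2/3.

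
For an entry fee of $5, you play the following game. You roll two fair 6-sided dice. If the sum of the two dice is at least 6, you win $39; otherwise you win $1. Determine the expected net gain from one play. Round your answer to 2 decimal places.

$23.44

E[payout] = (5/18)·1 + (13/18)·39 = 256/9
Expected profit = 256/9 − 5 = 211/9 ≈ $23.44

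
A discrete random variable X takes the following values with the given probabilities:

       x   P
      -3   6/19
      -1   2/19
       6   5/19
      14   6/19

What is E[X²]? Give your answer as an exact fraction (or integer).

1412/19

E[X²] = (6/19)·9 + (2/19)·1 + (5/19)·36 + (6/19)·196
     = 1412/19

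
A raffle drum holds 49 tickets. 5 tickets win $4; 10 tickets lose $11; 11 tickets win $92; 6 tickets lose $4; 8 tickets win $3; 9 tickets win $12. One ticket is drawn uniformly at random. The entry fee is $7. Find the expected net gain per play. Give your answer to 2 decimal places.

E[payout] = (5/49)·4 + (10/49)·(-11) + (11/49)·92 + (6/49)·(-4) + (8/49)·3 + (9/49)·12 = 1030/49
Expected profit = 1030/49 − 7 = 687/49 ≈ $14.02

$14.02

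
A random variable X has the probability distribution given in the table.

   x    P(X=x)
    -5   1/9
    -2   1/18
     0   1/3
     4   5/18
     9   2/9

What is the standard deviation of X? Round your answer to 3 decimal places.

4.412

E[X] = 22/9, E[X²] = 229/9
Var(X) = E[X²] − (E[X])² = 229/9 − 484/81 = 1577/81
SD(X) = √(1577/81) ≈ 4.412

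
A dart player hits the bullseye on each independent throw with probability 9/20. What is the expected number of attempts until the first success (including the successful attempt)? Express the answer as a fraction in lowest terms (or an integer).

20/9

For a geometric distribution, E[trials] = 1/p = 1/(9/20) = 20/9.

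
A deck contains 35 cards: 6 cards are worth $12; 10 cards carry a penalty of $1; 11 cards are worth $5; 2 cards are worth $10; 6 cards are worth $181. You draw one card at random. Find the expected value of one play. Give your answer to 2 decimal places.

$34.94

E[payout] = (6/35)·12 + (10/35)·(-1) + (11/35)·5 + (2/35)·10 + (6/35)·181 = 1223/35
≈ $34.94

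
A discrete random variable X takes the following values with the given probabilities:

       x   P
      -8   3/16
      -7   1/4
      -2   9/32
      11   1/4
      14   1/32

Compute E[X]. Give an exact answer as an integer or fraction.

E[X] = (3/16)·(-8) + (1/4)·(-7) + (9/32)·(-2) + (1/4)·11 + (1/32)·14
     = -5/8

-5/8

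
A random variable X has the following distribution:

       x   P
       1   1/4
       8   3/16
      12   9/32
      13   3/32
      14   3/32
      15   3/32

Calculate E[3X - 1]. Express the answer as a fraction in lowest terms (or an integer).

419/16

E[3x-1] = (1/4)·2 + (3/16)·23 + (9/32)·35 + (3/32)·38 + (3/32)·41 + (3/32)·44
     = 419/16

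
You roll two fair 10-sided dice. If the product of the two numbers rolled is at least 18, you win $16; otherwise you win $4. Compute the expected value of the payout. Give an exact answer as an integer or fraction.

E[payout] = (19/50)·4 + (31/50)·16 = 286/25

286/25 dollars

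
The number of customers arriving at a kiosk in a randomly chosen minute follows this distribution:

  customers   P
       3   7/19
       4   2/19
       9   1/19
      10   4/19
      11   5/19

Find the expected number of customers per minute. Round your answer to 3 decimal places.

E[X] = (7/19)·3 + (2/19)·4 + (1/19)·9 + (4/19)·10 + (5/19)·11
     = 7 ≈ 7.000

7.000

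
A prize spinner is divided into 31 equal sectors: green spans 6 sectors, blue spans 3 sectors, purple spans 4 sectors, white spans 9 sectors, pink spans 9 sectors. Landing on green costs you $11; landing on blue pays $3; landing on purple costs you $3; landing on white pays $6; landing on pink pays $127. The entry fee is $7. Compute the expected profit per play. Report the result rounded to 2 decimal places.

E[payout] = (6/31)·(-11) + (3/31)·3 + (4/31)·(-3) + (9/31)·6 + (9/31)·127 = 1128/31
Expected profit = 1128/31 − 7 = 911/31 ≈ $29.39

$29.39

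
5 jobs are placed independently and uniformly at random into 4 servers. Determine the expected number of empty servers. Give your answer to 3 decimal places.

0.949

Let Xⱼ=1 if server j is empty. P(Xⱼ=1) = ((4-1)/4)^5 = 243/1024.
By linearity, E[#empty] = 4·243/1024 = 243/256.
≈ 0.949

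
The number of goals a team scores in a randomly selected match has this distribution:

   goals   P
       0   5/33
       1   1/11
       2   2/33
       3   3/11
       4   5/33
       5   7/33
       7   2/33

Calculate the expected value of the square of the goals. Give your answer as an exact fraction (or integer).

445/33

E[X²] = (5/33)·0 + (1/11)·1 + (2/33)·4 + (3/11)·9 + (5/33)·16 + (7/33)·25 + (2/33)·49
     = 445/33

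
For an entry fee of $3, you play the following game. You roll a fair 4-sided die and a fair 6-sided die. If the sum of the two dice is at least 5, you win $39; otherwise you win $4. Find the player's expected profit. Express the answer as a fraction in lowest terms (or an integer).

E[payout] = (1/4)·4 + (3/4)·39 = 121/4
Expected profit = 121/4 − 3 = 109/4

109/4 dollars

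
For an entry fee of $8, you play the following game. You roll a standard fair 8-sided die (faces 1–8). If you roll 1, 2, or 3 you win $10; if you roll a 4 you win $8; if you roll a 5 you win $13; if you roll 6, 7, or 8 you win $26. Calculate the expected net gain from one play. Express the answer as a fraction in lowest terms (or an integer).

E[payout] = (1/8)·8 + (3/8)·10 + (1/8)·13 + (3/8)·26 = 129/8
Expected profit = 129/8 − 8 = 65/8

65/8 dollars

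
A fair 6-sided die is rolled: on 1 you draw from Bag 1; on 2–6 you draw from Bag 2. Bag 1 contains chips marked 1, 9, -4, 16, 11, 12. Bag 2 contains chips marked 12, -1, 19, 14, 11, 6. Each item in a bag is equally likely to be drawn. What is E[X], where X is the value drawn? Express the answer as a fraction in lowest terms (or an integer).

175/18

E[X | Bag 1] = (1 + 9 − 4 + 16 + 11 + 12)/6 = 15/2
E[X | Bag 2] = (12 − 1 + 19 + 14 + 11 + 6)/6 = 61/6
E[X] = (1/6)·15/2 + (5/6)·61/6 = 175/18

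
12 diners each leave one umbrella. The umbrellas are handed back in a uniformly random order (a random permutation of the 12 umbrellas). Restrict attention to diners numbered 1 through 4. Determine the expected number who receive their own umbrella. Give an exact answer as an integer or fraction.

1/3

Let Xᵢ = 1 if person i gets their own umbrella. For each i, P(Xᵢ=1) = 1/12.
By linearity of expectation, E[X₁+…+X_4] = 4·(1/12) = 1/3.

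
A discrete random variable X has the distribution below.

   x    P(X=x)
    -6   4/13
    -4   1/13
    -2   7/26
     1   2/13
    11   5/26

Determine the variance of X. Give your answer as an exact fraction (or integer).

E[X] = (4/13)·(-6) + (1/13)·(-4) + (7/26)·(-2) + (2/13)·1 + (5/26)·11 = -11/26
E[X²] = (4/13)·36 + (1/13)·16 + (7/26)·4 + (2/13)·1 + (5/26)·121 = 957/26
Var(X) = 957/26 − (-11/26)² = 24761/676

24761/676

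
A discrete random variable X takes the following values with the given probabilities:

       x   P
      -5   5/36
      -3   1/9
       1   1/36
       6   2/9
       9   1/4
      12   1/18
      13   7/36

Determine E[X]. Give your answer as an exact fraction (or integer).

52/9

E[X] = (5/36)·(-5) + (1/9)·(-3) + (1/36)·1 + (2/9)·6 + (1/4)·9 + (1/18)·12 + (7/36)·13
     = 52/9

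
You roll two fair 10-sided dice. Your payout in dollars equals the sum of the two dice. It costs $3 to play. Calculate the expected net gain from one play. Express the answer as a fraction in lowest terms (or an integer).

Distribution of the sum of the two dice: 2 w.p. 1/100, 3 w.p. 1/50, 4 w.p. 3/100, 5 w.p. 1/25, 6 w.p. 1/20, 7 w.p. 3/50, …
E[payout] = (1/100)·2 + (1/50)·3 + (3/100)·4 + (1/25)·5 + (1/20)·6 + (3/50)·7 + (7/100)·8 + (2/25)·9 + (9/100)·10 + (1/10)·11 + (9/100)·12 + (2/25)·13 + (7/100)·14 + (3/50)·15 + (1/20)·16 + (1/25)·17 + (3/100)·18 + (1/50)·19 + (1/100)·20 = 11
Expected profit = 11 − 3 = 8

$8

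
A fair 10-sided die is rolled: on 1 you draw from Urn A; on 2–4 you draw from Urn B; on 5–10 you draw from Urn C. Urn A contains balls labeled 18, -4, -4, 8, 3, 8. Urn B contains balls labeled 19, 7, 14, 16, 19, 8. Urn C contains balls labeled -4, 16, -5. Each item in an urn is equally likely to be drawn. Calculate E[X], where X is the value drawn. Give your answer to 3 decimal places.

6.033

E[X | Urn A] = (18 − 4 − 4 + 8 + 3 + 8)/6 = 29/6
E[X | Urn B] = (19 + 7 + 14 + 16 + 19 + 8)/6 = 83/6
E[X | Urn C] = (-4 + 16 − 5)/3 = 7/3
E[X] = (1/10)·29/6 + (3/10)·83/6 + (3/5)·7/3 = 181/30 ≈ 6.033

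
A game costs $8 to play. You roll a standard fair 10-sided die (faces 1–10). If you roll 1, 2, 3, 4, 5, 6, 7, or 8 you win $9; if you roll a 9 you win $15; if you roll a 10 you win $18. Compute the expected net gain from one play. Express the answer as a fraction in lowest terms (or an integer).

E[payout] = (4/5)·9 + (1/10)·15 + (1/10)·18 = 21/2
Expected profit = 21/2 − 8 = 5/2

5/2 dollars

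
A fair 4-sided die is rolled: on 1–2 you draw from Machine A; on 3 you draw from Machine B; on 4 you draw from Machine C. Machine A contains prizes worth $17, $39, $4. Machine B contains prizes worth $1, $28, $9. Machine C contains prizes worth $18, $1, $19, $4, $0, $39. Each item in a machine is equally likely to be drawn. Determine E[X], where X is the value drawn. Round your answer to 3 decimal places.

$16.542

E[X | Machine A] = (17 + 39 + 4)/3 = 20
E[X | Machine B] = (1 + 28 + 9)/3 = 38/3
E[X | Machine C] = (18 + 1 + 19 + 4 + 0 + 39)/6 = 27/2
E[X] = (1/2)·20 + (1/4)·38/3 + (1/4)·27/2 = 397/24 ≈ 16.542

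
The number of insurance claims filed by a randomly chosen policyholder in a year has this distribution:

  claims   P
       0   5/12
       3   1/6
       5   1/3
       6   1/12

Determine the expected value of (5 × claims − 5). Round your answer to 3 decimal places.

8.333

E[5x-5] = (5/12)·(-5) + (1/6)·10 + (1/3)·20 + (1/12)·25
     = 25/3 ≈ 8.333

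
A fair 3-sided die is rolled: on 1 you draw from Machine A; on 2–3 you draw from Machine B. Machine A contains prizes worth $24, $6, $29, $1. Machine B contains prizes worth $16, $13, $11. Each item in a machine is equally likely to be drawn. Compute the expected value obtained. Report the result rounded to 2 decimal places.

E[X | Machine A] = (24 + 6 + 29 + 1)/4 = 15
E[X | Machine B] = (16 + 13 + 11)/3 = 40/3
E[X] = (1/3)·15 + (2/3)·40/3 = 125/9 ≈ 13.89

$13.89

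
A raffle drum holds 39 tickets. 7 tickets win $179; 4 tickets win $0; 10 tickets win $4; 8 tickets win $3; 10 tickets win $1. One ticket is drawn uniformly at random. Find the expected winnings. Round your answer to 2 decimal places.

E[payout] = (7/39)·179 + (4/39)·0 + (10/39)·4 + (8/39)·3 + (10/39)·1 = 1327/39
≈ $34.03

$34.03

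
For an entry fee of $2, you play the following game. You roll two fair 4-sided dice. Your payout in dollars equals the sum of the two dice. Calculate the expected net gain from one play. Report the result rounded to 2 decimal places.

Distribution of the sum of the two dice: 2 w.p. 1/16, 3 w.p. 1/8, 4 w.p. 3/16, 5 w.p. 1/4, 6 w.p. 3/16, 7 w.p. 1/8, …
E[payout] = (1/16)·2 + (1/8)·3 + (3/16)·4 + (1/4)·5 + (3/16)·6 + (1/8)·7 + (1/16)·8 = 5
Expected profit = 5 − 2 = 3 ≈ $3.00

$3.00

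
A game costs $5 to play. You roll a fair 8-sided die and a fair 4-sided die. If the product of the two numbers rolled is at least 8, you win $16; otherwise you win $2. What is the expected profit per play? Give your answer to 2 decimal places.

E[payout] = (13/32)·2 + (19/32)·16 = 165/16
Expected profit = 165/16 − 5 = 85/16 ≈ $5.31

$5.31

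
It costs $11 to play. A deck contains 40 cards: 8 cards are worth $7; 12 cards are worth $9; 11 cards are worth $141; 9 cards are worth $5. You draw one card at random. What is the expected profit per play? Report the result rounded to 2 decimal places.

$33.00

E[payout] = (8/40)·7 + (12/40)·9 + (11/40)·141 + (9/40)·5 = 44
Expected profit = 44 − 11 = 33 ≈ $33.00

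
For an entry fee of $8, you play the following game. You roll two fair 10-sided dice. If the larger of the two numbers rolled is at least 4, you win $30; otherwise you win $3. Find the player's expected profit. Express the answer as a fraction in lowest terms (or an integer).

1957/100 dollars

E[payout] = (9/100)·3 + (91/100)·30 = 2757/100
Expected profit = 2757/100 − 8 = 1957/100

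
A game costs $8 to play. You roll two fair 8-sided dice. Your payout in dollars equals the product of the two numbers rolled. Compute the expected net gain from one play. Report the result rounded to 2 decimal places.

Distribution of the product of the two numbers rolled: 1 w.p. 1/64, 2 w.p. 1/32, 3 w.p. 1/32, 4 w.p. 3/64, 5 w.p. 1/32, 6 w.p. 1/16, …
E[payout] = (1/64)·1 + (1/32)·2 + (1/32)·3 + (3/64)·4 + (1/32)·5 + (1/16)·6 + (1/32)·7 + (1/16)·8 + (1/64)·9 + (1/32)·10 + (1/16)·12 + (1/32)·14 + (1/32)·15 + (3/64)·16 + (1/32)·18 + (1/32)·20 + (1/32)·21 + (1/16)·24 + (1/64)·25 + (1/32)·28 + (1/32)·30 + (1/32)·32 + (1/32)·35 + (1/64)·36 + (1/32)·40 + (1/32)·42 + (1/32)·48 + (1/64)·49 + (1/32)·56 + (1/64)·64 = 81/4
Expected profit = 81/4 − 8 = 49/4 ≈ $12.25

$12.25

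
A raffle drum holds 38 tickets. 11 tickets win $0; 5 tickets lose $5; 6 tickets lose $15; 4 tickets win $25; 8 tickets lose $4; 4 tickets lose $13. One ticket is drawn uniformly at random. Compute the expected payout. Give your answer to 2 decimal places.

-$2.61

E[payout] = (11/38)·0 + (5/38)·(-5) + (6/38)·(-15) + (4/38)·25 + (8/38)·(-4) + (4/38)·(-13) = -99/38
≈ -$2.61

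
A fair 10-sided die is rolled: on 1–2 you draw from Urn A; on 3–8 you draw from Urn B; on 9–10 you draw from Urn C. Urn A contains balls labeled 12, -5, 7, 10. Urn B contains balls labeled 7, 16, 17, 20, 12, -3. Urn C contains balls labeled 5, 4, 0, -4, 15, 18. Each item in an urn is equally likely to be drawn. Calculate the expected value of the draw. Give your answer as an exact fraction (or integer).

281/30

E[X | Urn A] = (12 − 5 + 7 + 10)/4 = 6
E[X | Urn B] = (7 + 16 + 17 + 20 + 12 − 3)/6 = 23/2
E[X | Urn C] = (5 + 4 + 0 − 4 + 15 + 18)/6 = 19/3
E[X] = (1/5)·6 + (3/5)·23/2 + (1/5)·19/3 = 281/30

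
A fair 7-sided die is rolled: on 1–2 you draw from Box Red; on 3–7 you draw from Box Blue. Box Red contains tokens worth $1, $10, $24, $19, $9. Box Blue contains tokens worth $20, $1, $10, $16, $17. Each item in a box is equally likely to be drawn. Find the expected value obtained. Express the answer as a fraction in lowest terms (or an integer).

E[X | Box Red] = (1 + 10 + 24 + 19 + 9)/5 = 63/5
E[X | Box Blue] = (20 + 1 + 10 + 16 + 17)/5 = 64/5
E[X] = (2/7)·63/5 + (5/7)·64/5 = 446/35

446/35 dollars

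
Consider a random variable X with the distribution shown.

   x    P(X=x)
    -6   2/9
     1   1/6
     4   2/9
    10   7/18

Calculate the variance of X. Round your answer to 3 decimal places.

E[X] = (2/9)·(-6) + (1/6)·1 + (2/9)·4 + (7/18)·10 = 65/18
E[X²] = (2/9)·36 + (1/6)·1 + (2/9)·16 + (7/18)·100 = 911/18
Var(X) = 911/18 − (65/18)² = 12173/324 ≈ 37.571

37.571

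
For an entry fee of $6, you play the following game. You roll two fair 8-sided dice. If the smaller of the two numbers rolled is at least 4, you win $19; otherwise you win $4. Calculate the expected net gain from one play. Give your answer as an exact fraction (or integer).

E[payout] = (39/64)·4 + (25/64)·19 = 631/64
Expected profit = 631/64 − 6 = 247/64

247/64 dollars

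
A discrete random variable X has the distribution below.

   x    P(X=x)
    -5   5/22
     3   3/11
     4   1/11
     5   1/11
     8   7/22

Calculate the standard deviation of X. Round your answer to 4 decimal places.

4.7909

E[X] = 67/22, E[X²] = 709/22
Var(X) = E[X²] − (E[X])² = 709/22 − 4489/484 = 11109/484
SD(X) = √(11109/484) ≈ 4.7909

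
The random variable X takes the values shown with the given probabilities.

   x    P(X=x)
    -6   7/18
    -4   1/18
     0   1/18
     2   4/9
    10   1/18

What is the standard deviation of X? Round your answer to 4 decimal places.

E[X] = -10/9, E[X²] = 200/9
Var(X) = E[X²] − (E[X])² = 200/9 − 100/81 = 1700/81
SD(X) = √(1700/81) ≈ 4.5812

4.5812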